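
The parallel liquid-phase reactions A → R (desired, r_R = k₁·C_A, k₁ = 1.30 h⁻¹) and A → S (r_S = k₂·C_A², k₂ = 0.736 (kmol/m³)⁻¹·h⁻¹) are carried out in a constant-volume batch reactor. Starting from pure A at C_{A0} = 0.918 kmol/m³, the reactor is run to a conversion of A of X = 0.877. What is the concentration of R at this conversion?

0.630 kmol/m³

C_A = C_{A0}(1−X) = 0.1129 kmol/m³.
Along a PFR/batch, dC_R/dC_A = −r_R/(r_R+r_S) = −k₁/(k₁+k₂·C_A).
Integrating from C_{A0} to C_A: C_R = (1.30/0.736)·ln[(1.30+0.736·0.918)/(1.30+0.736·0.113)] = 1.766·ln(1.976/1.383) = 0.6298 kmol/m³.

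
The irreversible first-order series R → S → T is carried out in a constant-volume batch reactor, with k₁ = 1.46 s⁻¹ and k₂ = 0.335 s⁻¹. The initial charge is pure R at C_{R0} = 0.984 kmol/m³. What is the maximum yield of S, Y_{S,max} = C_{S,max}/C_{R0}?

0.645

For a first-order series the maximum intermediate yield is C_{S,max}/C_{R0} = (k₁/k₂)^[k₂/(k₂−k₁)].
= (1.46/0.335)^(0.335/(0.335−1.46)) = (4.358)^(-0.2978) = 0.6451.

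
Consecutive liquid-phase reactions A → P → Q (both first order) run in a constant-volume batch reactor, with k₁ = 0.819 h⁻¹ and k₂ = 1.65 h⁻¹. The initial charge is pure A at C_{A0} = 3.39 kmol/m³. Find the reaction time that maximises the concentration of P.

0.843 h

The intermediate peaks when r₁ = r₂, i.e. k₁e^(−k₁t) = k₂e^(−k₂t), giving t_opt = ln(k₂/k₁)/(k₂−k₁).
= ln(1.65/0.819)/(1.65−0.819) = ln(2.015)/0.8310 = 0.7004/0.8310 = 0.843 h.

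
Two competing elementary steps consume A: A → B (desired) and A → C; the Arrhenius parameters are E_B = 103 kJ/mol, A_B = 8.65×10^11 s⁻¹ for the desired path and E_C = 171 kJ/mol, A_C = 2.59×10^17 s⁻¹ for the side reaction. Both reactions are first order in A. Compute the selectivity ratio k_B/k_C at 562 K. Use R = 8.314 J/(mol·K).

6.98

k_B/k_C = (A_B/A_C)·exp[−(E_B−E_C)/(RT)] = (A_B/A_C)·exp[(E_C−E_B)/(RT)].
(E_C−E_B)/(RT) = (171−103)×10³/(8.314×562) = 68000/4672 = 14.55.
k_B/k_C = (8.65×10^11/2.59×10^17)·exp(14.55) = 3.340×10^-6 × 2.091×10^6 = 6.98.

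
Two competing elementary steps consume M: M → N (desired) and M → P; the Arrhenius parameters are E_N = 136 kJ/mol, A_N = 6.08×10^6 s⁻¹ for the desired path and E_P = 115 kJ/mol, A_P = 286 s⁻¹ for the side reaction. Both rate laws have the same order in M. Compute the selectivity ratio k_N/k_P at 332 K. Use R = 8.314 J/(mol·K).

With equal orders, S_{N/P} = k_N/k_P = (A_N/A_P)·exp[(E_P−E_N)/(RT)].
(E_P−E_N)/(RT) = (115−136)×10³/(8.314×332) = -21000/2760 = -7.608.
k_N/k_P = (6.08×10^6/286)·exp(-7.608) = 21259 × 4.965×10^-4 = 10.6.

10.6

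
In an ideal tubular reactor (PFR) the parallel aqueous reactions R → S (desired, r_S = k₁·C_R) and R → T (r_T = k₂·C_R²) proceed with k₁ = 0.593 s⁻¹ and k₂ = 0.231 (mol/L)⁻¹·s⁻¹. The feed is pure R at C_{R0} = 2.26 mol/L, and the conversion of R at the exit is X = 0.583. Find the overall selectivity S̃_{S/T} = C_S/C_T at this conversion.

1.64

C_R = C_{R0}(1−X) = 0.9424 mol/L.
Along a PFR/batch, dC_S/dC_R = −r_S/(r_S+r_T) = −k₁/(k₁+k₂·C_R).
Integrating from C_{R0} to C_R: C_S = (0.593/0.231)·ln[(0.593+0.231·2.26)/(0.593+0.231·0.942)] = 2.567·ln(1.115/0.8107) = 0.8183 mol/L.
C_T = (C_{R0}−C_R)−C_S = 0.4993 mol/L; S̃_{S/T} = 0.8183/0.4993 = 1.64.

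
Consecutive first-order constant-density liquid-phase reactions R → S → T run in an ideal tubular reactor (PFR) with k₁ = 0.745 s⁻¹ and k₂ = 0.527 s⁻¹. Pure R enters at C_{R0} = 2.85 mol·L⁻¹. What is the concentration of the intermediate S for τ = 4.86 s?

Solving the coupled first-order balances gives C_S(τ) = [k₁/(k₂−k₁)]·C_{R0}·(e^(−k₁τ) − e^(−k₂τ)).
e^(−k₁τ) = e^(−0.745×4.86) = e^(−3.621) = 0.02676; e^(−k₂τ) = e^(−2.561) = 0.07721.
C_S = 0.745×2.85/(0.527−0.745) × (0.02676−0.07721) = (-9.740)×(-0.05045) = 0.4913 mol·L⁻¹.

0.491 mol·L⁻¹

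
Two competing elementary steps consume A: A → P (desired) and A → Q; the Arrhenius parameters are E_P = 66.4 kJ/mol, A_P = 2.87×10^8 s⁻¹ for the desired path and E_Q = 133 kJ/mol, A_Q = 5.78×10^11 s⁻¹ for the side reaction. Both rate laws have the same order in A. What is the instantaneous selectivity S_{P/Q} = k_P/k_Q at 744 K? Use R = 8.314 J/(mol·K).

With equal orders, S_{P/Q} = k_P/k_Q = (A_P/A_Q)·exp[(E_Q−E_P)/(RT)].
(E_Q−E_P)/(RT) = (133−66.4)×10³/(8.314×744) = 66600/6186 = 10.77.
k_P/k_Q = (2.87×10^8/5.78×10^11)·exp(10.77) = 4.965×10^-4 × 47425 = 23.5.

23.5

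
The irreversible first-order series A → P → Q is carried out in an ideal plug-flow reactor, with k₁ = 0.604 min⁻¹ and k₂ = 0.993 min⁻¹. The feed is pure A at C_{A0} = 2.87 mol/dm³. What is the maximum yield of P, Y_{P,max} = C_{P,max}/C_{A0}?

0.281

For a first-order series the maximum intermediate yield is C_{P,max}/C_{A0} = (k₁/k₂)^[k₂/(k₂−k₁)].
= (0.604/0.993)^(0.993/(0.993−0.604)) = (0.6083)^(2.553) = 0.2811.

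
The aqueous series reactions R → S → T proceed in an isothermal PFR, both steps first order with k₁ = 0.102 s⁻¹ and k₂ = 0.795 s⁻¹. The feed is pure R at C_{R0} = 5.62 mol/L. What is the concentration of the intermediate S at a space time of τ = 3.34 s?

For first-order series with pure R initially, C_S(τ) = k₁C_{R0}/(k₂−k₁)·(e^(−k₁τ) − e^(−k₂τ)).
e^(−k₁τ) = e^(−0.102×3.34) = e^(−0.3407) = 0.7113; e^(−k₂τ) = e^(−2.655) = 0.07028.
C_S = 0.102×5.62/(0.795−0.102) × (0.7113−0.07028) = 0.8272×0.6410 = 0.5302 mol/L.

0.530 mol/L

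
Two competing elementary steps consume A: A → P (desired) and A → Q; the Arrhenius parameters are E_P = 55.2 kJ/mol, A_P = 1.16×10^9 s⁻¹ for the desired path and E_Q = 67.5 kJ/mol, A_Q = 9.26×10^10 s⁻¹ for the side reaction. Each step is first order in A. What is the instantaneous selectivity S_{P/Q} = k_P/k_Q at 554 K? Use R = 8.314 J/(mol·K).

0.181

Since both paths have the same order in A, the concentration cancels and S_{P/Q} = k_P/k_Q = (A_P/A_Q)·exp[(E_Q−E_P)/(RT)].
(E_Q−E_P)/(RT) = (67.5−55.2)×10³/(8.314×554) = 12300/4606 = 2.670.
k_P/k_Q = (1.16×10^9/9.26×10^10)·exp(2.670) = 0.01253 × 14.45 = 0.181.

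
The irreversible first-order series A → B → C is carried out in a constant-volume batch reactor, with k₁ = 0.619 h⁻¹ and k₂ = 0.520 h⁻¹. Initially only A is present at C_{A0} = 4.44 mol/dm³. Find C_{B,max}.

Evaluating C_B at t_opt = ln(k₂/k₁)/(k₂−k₁) gives C_{B,max}/C_{A0} = (k₁/k₂)^[k₂/(k₂−k₁)].
= (0.619/0.520)^(0.520/(0.520−0.619)) = (1.190)^(-5.253) = 0.4004.
C_{B,max} = 0.4004×4.44 = 1.78 mol/dm³.

1.78 mol/dm³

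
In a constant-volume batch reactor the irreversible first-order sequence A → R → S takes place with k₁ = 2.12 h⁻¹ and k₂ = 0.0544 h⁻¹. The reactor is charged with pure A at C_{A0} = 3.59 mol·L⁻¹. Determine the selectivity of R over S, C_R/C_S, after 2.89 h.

7.11

Solving the coupled first-order balances gives C_R(t) = [k₁/(k₂−k₁)]·C_{A0}·(e^(−k₁t) − e^(−k₂t)).
e^(−k₁t) = e^(−2.12×2.89) = e^(−6.127) = 0.002184; e^(−k₂t) = e^(−0.1572) = 0.8545.
C_R = 2.12×3.59/(0.0544−2.12) × (0.002184−0.8545) = (-3.685)×(-0.8523) = 3.140 mol·L⁻¹.
C_A = C_{A0}e^(−k₁t) = 0.007839 mol·L⁻¹, so C_S = C_{A0}−C_A−C_R = 0.4417 mol·L⁻¹; C_R/C_S = 7.11.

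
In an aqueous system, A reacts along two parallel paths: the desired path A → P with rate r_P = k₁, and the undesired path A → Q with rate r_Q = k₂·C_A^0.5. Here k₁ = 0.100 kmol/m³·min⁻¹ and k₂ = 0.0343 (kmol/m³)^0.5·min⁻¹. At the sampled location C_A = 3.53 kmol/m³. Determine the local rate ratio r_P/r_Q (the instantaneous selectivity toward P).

1.55

S_{P/Q} = r_P/r_Q = (k₁)/(k₂·C_A^0.5) = (k₁/k₂)·C_A^-0.5.
= (0.100) / (0.0343×3.530^0.5) = 0.1000/0.06444 = 1.55.
The undesired path is higher order in A, so low C_A (CSTR or dilute feed) favours P.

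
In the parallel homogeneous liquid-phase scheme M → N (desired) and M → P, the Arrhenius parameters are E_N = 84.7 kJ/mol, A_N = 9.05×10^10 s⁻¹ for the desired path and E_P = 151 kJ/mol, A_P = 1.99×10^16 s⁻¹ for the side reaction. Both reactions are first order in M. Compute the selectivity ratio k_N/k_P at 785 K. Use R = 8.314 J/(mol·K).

Since both paths have the same order in M, the concentration cancels and S_{N/P} = k_N/k_P = (A_N/A_P)·exp[(E_P−E_N)/(RT)].
(E_P−E_N)/(RT) = (151−84.7)×10³/(8.314×785) = 66300/6526 = 10.16.
k_N/k_P = (9.05×10^10/1.99×10^16)·exp(10.16) = 4.548×10^-6 × 25812 = 0.117.
Since E_N < E_P, lowering the temperature improves selectivity toward N.

0.117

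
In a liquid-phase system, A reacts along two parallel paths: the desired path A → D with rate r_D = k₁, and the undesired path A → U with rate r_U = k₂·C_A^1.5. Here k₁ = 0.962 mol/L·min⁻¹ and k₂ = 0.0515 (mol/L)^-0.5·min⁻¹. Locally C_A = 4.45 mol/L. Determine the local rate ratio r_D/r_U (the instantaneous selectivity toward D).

1.99

S_{D/U} = r_D/r_U = (k₁)/(k₂·C_A^1.5) = (k₁/k₂)·C_A^-1.5.
= (0.962) / (0.0515×4.450^1.5) = 0.9620/0.4834 = 1.99.
The undesired path is higher order in A, so low C_A (CSTR or dilute feed) favours D.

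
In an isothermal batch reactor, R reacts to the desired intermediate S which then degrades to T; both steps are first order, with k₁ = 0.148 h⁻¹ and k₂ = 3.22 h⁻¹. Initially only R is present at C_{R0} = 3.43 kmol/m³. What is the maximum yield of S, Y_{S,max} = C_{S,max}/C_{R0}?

Evaluating C_S at t_opt = ln(k₂/k₁)/(k₂−k₁) gives C_{S,max}/C_{R0} = (k₁/k₂)^[k₂/(k₂−k₁)].
= (0.148/3.22)^(3.22/(3.22−0.148)) = (0.04596)^(1.048) = 0.03962.

0.0396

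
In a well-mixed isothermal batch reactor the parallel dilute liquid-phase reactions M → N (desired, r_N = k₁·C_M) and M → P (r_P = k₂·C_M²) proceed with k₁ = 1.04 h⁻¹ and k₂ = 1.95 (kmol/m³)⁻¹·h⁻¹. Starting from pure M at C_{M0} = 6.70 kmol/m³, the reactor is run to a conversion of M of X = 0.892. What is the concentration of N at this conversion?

0.933 kmol/m³

C_M = C_{M0}(1−X) = 0.7236 kmol/m³.
Along a PFR/batch, dC_N/dC_M = −r_N/(r_N+r_P) = −k₁/(k₁+k₂·C_M).
Integrating from C_{M0} to C_M: C_N = (1.04/1.95)·ln[(1.04+1.95·6.70)/(1.04+1.95·0.724)] = 0.5333·ln(14.11/2.451) = 0.9333 kmol/m³.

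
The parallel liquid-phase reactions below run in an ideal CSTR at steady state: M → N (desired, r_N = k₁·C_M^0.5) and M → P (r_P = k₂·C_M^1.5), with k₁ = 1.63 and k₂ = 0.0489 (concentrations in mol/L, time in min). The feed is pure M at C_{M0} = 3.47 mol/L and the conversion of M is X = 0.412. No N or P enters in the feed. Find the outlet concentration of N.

Exit C_M = C_{M0}(1−X) = 3.47×0.588 = 2.040 mol/L.
Rates in a CSTR are evaluated at the outlet concentration: r_N = 1.63×2.040^0.5 = 2.328, r_P = 0.0489×2.040^1.5 = 0.1425.
Fraction of consumed M going to N: r_N/(r_N+r_P) = 0.9423.
C_N = 0.9423·C_{M0}·X = 0.9423×3.47×0.412 = 1.35 mol/L.

1.35 mol/L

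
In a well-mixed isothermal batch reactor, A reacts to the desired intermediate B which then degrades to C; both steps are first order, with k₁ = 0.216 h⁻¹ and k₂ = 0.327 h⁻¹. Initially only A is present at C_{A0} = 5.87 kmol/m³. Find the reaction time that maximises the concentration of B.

Setting dC_B/dt = 0 gives t_opt = ln(k₂/k₁)/(k₂−k₁).
= ln(0.327/0.216)/(0.327−0.216) = ln(1.514)/0.1110 = 0.4147/0.1110 = 3.74 h.

3.74 h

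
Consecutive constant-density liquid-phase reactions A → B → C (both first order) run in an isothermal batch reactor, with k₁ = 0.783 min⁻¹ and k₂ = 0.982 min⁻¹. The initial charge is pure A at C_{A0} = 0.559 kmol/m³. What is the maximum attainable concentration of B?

0.183 kmol/m³

Evaluating C_B at t_opt = ln(k₂/k₁)/(k₂−k₁) gives C_{B,max}/C_{A0} = (k₁/k₂)^[k₂/(k₂−k₁)].
= (0.783/0.982)^(0.982/(0.982−0.783)) = (0.7974)^(4.935) = 0.3271.
C_{B,max} = 0.3271×0.559 = 0.183 kmol/m³.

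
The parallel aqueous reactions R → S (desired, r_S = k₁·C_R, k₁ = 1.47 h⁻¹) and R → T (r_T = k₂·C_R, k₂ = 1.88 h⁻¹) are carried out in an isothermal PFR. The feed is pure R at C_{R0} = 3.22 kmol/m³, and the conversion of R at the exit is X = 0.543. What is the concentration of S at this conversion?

C_R = C_{R0}(1−X) = 1.472 kmol/m³.
Both paths are first order in R, so the instantaneous fraction to S is constant: dC_S/d(−C_R) = k₁/(k₁+k₂) = 0.4388.
C_S = 0.4388·(C_{R0}−C_R) = 0.4388×1.748 = 0.767 kmol/m³.

0.767 kmol/m³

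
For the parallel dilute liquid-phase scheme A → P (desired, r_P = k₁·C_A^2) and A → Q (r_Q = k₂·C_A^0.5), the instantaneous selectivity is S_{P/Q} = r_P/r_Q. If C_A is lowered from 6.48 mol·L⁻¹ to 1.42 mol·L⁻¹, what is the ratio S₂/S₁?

0.103

S_{P/Q} = (k₁/k₂)·C_A^1.5, so S₂/S₁ = (C_{A,2}/C_{A,1})^1.5.
= (1.42/6.48)^1.5 = (0.2191)^1.5 = 0.103.
Selectivity toward P falls as C_A falls — high-concentration operation is favoured.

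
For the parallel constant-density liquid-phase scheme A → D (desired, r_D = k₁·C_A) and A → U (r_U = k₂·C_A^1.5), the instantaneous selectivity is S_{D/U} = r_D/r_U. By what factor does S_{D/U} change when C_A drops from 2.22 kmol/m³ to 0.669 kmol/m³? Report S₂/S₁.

1.82

S_{D/U} = (k₁/k₂)·C_A^-0.5, so S₂/S₁ = (C_{A,2}/C_{A,1})^-0.5.
= (0.669/2.22)^(-0.5) = (0.3014)^(-0.5) = 1.82.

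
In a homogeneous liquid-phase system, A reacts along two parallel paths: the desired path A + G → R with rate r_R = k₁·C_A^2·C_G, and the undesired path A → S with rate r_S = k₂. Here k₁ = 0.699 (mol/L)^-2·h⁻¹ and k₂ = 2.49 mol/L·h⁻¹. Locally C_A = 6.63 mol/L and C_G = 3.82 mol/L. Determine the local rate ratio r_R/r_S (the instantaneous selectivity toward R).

S_{R/S} = r_R/r_S = (k₁·C_A^2·C_G)/(k₂) = (k₁/k₂)·C_A^2·C_G.
= (0.699×6.630^2×3.820) / (2.49) = 117.4/2.490 = 47.1.
Since the desired path is higher order in A, keeping C_A high (PFR or concentrated feed) favours R.

47.1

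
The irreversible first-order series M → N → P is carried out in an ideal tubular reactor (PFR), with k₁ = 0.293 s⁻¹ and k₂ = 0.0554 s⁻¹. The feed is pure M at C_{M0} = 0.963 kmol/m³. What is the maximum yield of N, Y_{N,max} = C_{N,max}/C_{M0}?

0.678

Evaluating C_N at τ_opt = ln(k₂/k₁)/(k₂−k₁) gives C_{N,max}/C_{M0} = (k₁/k₂)^[k₂/(k₂−k₁)].
= (0.293/0.0554)^(0.0554/(0.0554−0.293)) = (5.289)^(-0.2332) = 0.6782.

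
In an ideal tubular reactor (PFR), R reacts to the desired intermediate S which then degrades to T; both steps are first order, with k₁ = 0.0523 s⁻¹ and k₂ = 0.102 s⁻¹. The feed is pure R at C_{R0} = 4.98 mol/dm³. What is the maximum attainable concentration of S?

1.26 mol/dm³

For a first-order series the maximum intermediate yield is C_{S,max}/C_{R0} = (k₁/k₂)^[k₂/(k₂−k₁)].
= (0.0523/0.102)^(0.102/(0.102−0.0523)) = (0.5127)^(2.052) = 0.2539.
C_{S,max} = 0.2539×4.98 = 1.26 mol/dm³.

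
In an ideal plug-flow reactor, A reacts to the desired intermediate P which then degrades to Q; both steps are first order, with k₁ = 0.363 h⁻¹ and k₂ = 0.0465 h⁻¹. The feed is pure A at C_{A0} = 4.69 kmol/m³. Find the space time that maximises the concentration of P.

6.49 h

The intermediate peaks when r₁ = r₂, i.e. k₁e^(−k₁τ) = k₂e^(−k₂τ), giving τ_opt = ln(k₂/k₁)/(k₂−k₁).
= ln(0.0465/0.363)/(0.0465−0.363) = ln(0.1281)/-0.3165 = -2.055/-0.3165 = 6.49 h.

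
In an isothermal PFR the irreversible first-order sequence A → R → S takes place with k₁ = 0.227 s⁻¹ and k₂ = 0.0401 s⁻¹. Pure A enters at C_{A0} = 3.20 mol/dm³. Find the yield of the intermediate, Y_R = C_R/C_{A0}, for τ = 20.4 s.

Solving the coupled first-order balances gives C_R(τ) = [k₁/(k₂−k₁)]·C_{A0}·(e^(−k₁τ) − e^(−k₂τ)).
e^(−k₁τ) = e^(−0.227×20.4) = e^(−4.631) = 0.009747; e^(−k₂τ) = e^(−0.8180) = 0.4413.
C_R = 0.227×3.20/(0.0401−0.227) × (0.009747−0.4413) = (-3.887)×(-0.4315) = 1.677 mol/dm³.
Y_R = C_R/C_{A0} = 1.677/3.20 = 0.524.

0.524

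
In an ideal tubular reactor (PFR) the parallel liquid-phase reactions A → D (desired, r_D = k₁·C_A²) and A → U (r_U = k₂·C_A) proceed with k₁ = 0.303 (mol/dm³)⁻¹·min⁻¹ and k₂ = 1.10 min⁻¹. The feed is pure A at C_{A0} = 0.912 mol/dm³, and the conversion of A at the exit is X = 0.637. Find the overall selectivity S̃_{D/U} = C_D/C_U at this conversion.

0.169

C_A = C_{A0}(1−X) = 0.3311 mol/dm³.
Along a PFR/batch, dC_U/dC_A = −r_U/(r_D+r_U) = −k₂/(k₂+k₁·C_A).
Integrating from C_{A0} to C_A: C_U = (1.10/0.303)·ln[(1.10+0.303·0.912)/(1.10+0.303·0.331)] = 3.630·ln(1.376/1.200) = 0.4968 mol/dm³.
Then C_D = (C_{A0}−C_A) − C_U = 0.5809 − 0.4968 = 0.08415 mol/dm³.
S̃_{D/U} = C_D/C_U = 0.08415/0.4968 = 0.169.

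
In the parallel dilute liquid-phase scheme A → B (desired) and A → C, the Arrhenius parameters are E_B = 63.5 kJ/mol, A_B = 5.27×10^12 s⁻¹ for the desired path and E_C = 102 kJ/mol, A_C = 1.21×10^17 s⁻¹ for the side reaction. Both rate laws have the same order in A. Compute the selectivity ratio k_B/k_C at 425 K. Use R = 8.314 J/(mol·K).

k_B/k_C = (A_B/A_C)·exp[−(E_B−E_C)/(RT)] = (A_B/A_C)·exp[(E_C−E_B)/(RT)].
(E_C−E_B)/(RT) = (102−63.5)×10³/(8.314×425) = 38500/3533 = 10.90.
k_B/k_C = (5.27×10^12/1.21×10^17)·exp(10.90) = 4.355×10^-5 × 53953 = 2.35.

2.35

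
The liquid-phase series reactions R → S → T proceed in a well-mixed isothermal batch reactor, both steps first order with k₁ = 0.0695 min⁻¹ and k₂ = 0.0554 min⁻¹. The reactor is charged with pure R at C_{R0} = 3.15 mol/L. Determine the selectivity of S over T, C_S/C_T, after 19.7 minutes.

The intermediate concentration in a first-order A→B→C sequence is C_S = k₁C_{R0}(e^(−k₁t) − e^(−k₂t))/(k₂−k₁).
e^(−k₁t) = e^(−0.0695×19.7) = e^(−1.369) = 0.2543; e^(−k₂t) = e^(−1.091) = 0.3358.
C_S = 0.0695×3.15/(0.0554−0.0695) × (0.2543−0.3358) = (-15.53)×(-0.08143) = 1.264 mol/L.
C_R = C_{R0}e^(−k₁t) = 0.8011 mol/L, so C_T = C_{R0}−C_R−C_S = 1.085 mol/L; C_S/C_T = 1.17.

1.17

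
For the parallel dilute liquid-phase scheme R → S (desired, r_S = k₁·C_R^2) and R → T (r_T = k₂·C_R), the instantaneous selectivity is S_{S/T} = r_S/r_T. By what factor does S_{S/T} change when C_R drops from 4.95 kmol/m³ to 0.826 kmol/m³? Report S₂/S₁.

0.167

S_{S/T} = (k₁/k₂)·C_R, so S₂/S₁ = (C_{R,2}/C_{R,1}).
= 0.826/4.95 = 0.167.
Selectivity toward S falls as C_R falls — high-concentration operation is favoured.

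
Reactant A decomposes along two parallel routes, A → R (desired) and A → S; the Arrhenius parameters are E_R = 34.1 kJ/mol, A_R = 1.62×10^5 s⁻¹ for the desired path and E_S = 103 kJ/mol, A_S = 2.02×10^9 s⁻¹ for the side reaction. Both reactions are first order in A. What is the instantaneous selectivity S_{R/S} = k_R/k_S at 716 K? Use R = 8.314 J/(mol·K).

With equal orders, S_{R/S} = k_R/k_S = (A_R/A_S)·exp[(E_S−E_R)/(RT)].
(E_S−E_R)/(RT) = (103−34.1)×10³/(8.314×716) = 68900/5953 = 11.57.
k_R/k_S = (1.62×10^5/2.02×10^9)·exp(11.57) = 8.020×10^-5 × 1.063×10^5 = 8.53.

8.53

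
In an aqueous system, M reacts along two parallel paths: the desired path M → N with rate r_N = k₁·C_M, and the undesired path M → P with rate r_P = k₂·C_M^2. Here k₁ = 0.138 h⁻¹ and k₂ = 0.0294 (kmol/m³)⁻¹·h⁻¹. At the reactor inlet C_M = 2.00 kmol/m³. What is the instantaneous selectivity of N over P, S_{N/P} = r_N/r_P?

S_{N/P} = r_N/r_P = (k₁·C_M)/(k₂·C_M^2) = (k₁/k₂)·C_M⁻¹.
= (0.138×2.000) / (0.0294×2.000^2) = 0.2760/0.1176 = 2.35.
The undesired path is higher order in M, so low C_M (CSTR or dilute feed) favours N.

2.35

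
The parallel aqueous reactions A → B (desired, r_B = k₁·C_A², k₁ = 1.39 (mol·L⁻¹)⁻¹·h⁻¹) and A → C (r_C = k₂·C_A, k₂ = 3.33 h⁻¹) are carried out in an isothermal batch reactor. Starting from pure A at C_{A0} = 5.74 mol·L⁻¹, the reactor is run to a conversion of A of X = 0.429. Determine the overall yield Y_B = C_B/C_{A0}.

0.279

C_A = C_{A0}(1−X) = 3.278 mol·L⁻¹.
Along a PFR/batch, dC_C/dC_A = −r_C/(r_B+r_C) = −k₂/(k₂+k₁·C_A).
Integrating from C_{A0} to C_A: C_C = (3.33/1.39)·ln[(3.33+1.39·5.74)/(3.33+1.39·3.28)] = 2.396·ln(11.31/7.886) = 0.8636 mol·L⁻¹.
Then C_B = (C_{A0}−C_A) − C_C = 2.462 − 0.8636 = 1.599 mol·L⁻¹.
Y_B = C_B/C_{A0} = 1.599/5.74 = 0.279.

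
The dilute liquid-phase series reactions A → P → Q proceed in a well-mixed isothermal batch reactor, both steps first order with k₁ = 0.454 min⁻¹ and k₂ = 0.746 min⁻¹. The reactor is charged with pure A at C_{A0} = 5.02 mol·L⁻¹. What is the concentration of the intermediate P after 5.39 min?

0.536 mol·L⁻¹

The intermediate concentration in a first-order A→B→C sequence is C_P = k₁C_{A0}(e^(−k₁t) − e^(−k₂t))/(k₂−k₁).
e^(−k₁t) = e^(−0.454×5.39) = e^(−2.447) = 0.08655; e^(−k₂t) = e^(−4.021) = 0.01794.
C_P = 0.454×5.02/(0.746−0.454) × (0.08655−0.01794) = 7.805×0.06861 = 0.5355 mol·L⁻¹.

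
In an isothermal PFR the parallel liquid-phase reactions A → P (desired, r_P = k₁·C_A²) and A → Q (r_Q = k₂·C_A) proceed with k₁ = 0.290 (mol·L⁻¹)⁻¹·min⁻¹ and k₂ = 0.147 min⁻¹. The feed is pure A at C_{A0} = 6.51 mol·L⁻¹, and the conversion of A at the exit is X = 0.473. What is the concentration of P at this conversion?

2.79 mol·L⁻¹

C_A = C_{A0}(1−X) = 3.431 mol·L⁻¹.
Along a PFR/batch, dC_Q/dC_A = −r_Q/(r_P+r_Q) = −k₂/(k₂+k₁·C_A).
Integrating from C_{A0} to C_A: C_Q = (0.147/0.290)·ln[(0.147+0.290·6.51)/(0.147+0.290·3.43)] = 0.5069·ln(2.035/1.142) = 0.2929 mol·L⁻¹.
Then C_P = (C_{A0}−C_A) − C_Q = 3.079 − 0.2929 = 2.786 mol·L⁻¹.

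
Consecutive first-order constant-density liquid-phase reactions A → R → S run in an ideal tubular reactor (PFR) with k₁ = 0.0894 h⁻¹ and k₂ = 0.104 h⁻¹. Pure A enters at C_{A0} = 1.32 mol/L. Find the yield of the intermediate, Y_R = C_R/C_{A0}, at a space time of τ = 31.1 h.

Solving the coupled first-order balances gives C_R(τ) = [k₁/(k₂−k₁)]·C_{A0}·(e^(−k₁τ) − e^(−k₂τ)).
e^(−k₁τ) = e^(−0.0894×31.1) = e^(−2.780) = 0.06202; e^(−k₂τ) = e^(−3.234) = 0.03938.
C_R = 0.0894×1.32/(0.104−0.0894) × (0.06202−0.03938) = 8.083×0.02263 = 0.1829 mol/L.
Y_R = C_R/C_{A0} = 0.1829/1.32 = 0.139.

0.139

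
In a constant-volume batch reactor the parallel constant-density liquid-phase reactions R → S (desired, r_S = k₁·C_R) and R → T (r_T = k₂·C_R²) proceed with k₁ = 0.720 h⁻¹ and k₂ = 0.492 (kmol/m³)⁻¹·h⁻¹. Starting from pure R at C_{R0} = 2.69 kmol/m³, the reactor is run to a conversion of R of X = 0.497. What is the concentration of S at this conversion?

C_R = C_{R0}(1−X) = 1.353 kmol/m³.
Along a PFR/batch, dC_S/dC_R = −r_S/(r_S+r_T) = −k₁/(k₁+k₂·C_R).
Integrating from C_{R0} to C_R: C_S = (0.720/0.492)·ln[(0.720+0.492·2.69)/(0.720+0.492·1.35)] = 1.463·ln(2.043/1.386) = 0.5685 kmol/m³.

0.568 kmol/m³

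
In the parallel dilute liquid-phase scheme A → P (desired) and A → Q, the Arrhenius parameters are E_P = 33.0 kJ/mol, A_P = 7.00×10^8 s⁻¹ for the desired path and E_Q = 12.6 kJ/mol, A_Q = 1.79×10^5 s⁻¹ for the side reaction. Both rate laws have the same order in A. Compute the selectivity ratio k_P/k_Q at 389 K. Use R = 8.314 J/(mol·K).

7.13

With equal orders, S_{P/Q} = k_P/k_Q = (A_P/A_Q)·exp[(E_Q−E_P)/(RT)].
(E_Q−E_P)/(RT) = (12.6−33.0)×10³/(8.314×389) = -20400/3234 = -6.308.
k_P/k_Q = (7.00×10^8/1.79×10^5)·exp(-6.308) = 3911 × 0.001822 = 7.13.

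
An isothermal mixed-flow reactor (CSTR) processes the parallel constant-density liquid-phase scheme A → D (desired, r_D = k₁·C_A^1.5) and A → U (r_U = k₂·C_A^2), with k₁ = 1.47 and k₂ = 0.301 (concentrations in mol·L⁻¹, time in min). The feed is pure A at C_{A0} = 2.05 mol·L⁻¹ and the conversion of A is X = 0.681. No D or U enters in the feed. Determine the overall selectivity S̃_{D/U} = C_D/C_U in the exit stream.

6.04

Exit C_A = C_{A0}(1−X) = 2.05×0.319 = 0.6539 mol·L⁻¹.
A CSTR operates uniformly at the exit composition, giving r_D = 0.7774 and r_U = 0.1287 (each k·C_A^n at C_A = 0.6539).
Overall selectivity = C_D/C_U = r_Dτ/(r_Uτ) = r_D/r_U = 6.04.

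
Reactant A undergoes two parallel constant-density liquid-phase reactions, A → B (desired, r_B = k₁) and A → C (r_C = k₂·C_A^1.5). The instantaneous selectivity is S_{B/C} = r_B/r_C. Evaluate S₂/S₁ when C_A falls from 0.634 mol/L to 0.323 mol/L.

S_{B/C} = (k₁/k₂)·C_A^-1.5, so S₂/S₁ = (C_{A,2}/C_{A,1})^-1.5.
= (0.323/0.634)^(-1.5) = (0.5095)^(-1.5) = 2.75.
Selectivity toward B rises as C_A falls — low-concentration operation is favoured.

2.75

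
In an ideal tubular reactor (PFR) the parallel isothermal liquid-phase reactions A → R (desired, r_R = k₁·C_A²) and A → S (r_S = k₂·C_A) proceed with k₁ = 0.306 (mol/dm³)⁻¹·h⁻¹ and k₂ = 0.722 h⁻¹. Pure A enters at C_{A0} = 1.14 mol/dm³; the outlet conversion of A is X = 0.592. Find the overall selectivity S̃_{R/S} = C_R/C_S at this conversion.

C_A = C_{A0}(1−X) = 0.4651 mol/dm³.
Along a PFR/batch, dC_S/dC_A = −r_S/(r_R+r_S) = −k₂/(k₂+k₁·C_A).
Integrating from C_{A0} to C_A: C_S = (0.722/0.306)·ln[(0.722+0.306·1.14)/(0.722+0.306·0.465)] = 2.359·ln(1.071/0.8643) = 0.5055 mol/dm³.
Then C_R = (C_{A0}−C_A) − C_S = 0.6749 − 0.5055 = 0.1694 mol/dm³.
S̃_{R/S} = C_R/C_S = 0.1694/0.5055 = 0.335.

0.335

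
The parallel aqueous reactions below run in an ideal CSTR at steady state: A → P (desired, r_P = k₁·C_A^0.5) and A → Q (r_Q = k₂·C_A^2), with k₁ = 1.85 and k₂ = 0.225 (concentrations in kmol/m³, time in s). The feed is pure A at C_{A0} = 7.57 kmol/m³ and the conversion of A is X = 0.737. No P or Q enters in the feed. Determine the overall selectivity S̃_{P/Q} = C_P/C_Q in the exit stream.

Exit C_A = C_{A0}(1−X) = 7.57×0.263 = 1.991 kmol/m³.
Rates in a CSTR are evaluated at the outlet concentration: r_P = 1.85×1.991^0.5 = 2.610, r_Q = 0.225×1.991^2 = 0.8918.
Overall selectivity = C_P/C_Q = r_Pτ/(r_Qτ) = r_P/r_Q = 2.93.

2.93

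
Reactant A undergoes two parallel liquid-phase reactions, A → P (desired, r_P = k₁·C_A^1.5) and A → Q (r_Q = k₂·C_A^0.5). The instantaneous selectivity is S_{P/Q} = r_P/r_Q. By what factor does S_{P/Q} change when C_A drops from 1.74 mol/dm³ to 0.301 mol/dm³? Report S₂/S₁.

S_{P/Q} = (k₁/k₂)·C_A, so S₂/S₁ = (C_{A,2}/C_{A,1}).
= 0.301/1.74 = 0.173.
Selectivity toward P falls as C_A falls — high-concentration operation is favoured.

0.173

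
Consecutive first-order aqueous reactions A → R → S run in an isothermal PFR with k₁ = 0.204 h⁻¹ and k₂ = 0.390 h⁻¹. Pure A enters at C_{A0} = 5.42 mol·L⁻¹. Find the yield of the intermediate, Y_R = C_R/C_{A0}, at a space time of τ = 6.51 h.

0.204

The intermediate concentration in a first-order A→B→C sequence is C_R = k₁C_{A0}(e^(−k₁τ) − e^(−k₂τ))/(k₂−k₁).
e^(−k₁τ) = e^(−0.204×6.51) = e^(−1.328) = 0.2650; e^(−k₂τ) = e^(−2.539) = 0.07895.
C_R = 0.204×5.42/(0.390−0.204) × (0.2650−0.07895) = 5.945×0.1860 = 1.106 mol·L⁻¹.
Y_R = C_R/C_{A0} = 1.106/5.42 = 0.204.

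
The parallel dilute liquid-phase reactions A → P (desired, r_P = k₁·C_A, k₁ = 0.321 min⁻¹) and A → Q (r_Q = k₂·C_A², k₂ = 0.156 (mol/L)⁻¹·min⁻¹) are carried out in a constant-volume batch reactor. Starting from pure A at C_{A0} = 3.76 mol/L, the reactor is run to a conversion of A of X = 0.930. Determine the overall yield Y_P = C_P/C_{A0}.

0.503

C_A = C_{A0}(1−X) = 0.2632 mol/L.
Along a PFR/batch, dC_P/dC_A = −r_P/(r_P+r_Q) = −k₁/(k₁+k₂·C_A).
Integrating from C_{A0} to C_A: C_P = (0.321/0.156)·ln[(0.321+0.156·3.76)/(0.321+0.156·0.263)] = 2.058·ln(0.9076/0.3621) = 1.891 mol/L.
Y_P = C_P/C_{A0} = 1.891/3.76 = 0.503.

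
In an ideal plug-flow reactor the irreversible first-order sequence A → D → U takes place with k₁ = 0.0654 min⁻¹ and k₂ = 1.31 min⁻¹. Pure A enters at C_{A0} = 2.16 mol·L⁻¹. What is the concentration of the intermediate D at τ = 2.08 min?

0.0916 mol·L⁻¹

Solving the coupled first-order balances gives C_D(τ) = [k₁/(k₂−k₁)]·C_{A0}·(e^(−k₁τ) − e^(−k₂τ)).
e^(−k₁τ) = e^(−0.0654×2.08) = e^(−0.1360) = 0.8728; e^(−k₂τ) = e^(−2.725) = 0.06556.
C_D = 0.0654×2.16/(1.31−0.0654) × (0.8728−0.06556) = 0.1135×0.8073 = 0.09162 mol·L⁻¹.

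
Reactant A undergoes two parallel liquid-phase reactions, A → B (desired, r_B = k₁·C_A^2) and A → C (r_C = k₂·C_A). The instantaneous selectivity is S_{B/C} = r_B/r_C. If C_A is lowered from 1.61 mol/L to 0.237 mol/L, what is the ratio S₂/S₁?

S_{B/C} = (k₁/k₂)·C_A, so S₂/S₁ = (C_{A,2}/C_{A,1}).
= 0.237/1.61 = 0.147.

0.147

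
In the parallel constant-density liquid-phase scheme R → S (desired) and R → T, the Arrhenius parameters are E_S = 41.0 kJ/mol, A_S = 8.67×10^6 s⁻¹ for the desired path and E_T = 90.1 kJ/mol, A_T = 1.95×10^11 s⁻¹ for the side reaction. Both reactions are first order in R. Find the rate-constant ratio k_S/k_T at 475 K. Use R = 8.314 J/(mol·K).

11.2

k_S/k_T = (A_S/A_T)·exp[−(E_S−E_T)/(RT)] = (A_S/A_T)·exp[(E_T−E_S)/(RT)].
(E_T−E_S)/(RT) = (90.1−41.0)×10³/(8.314×475) = 49100/3949 = 12.43.
k_S/k_T = (8.67×10^6/1.95×10^11)·exp(12.43) = 4.446×10^-5 × 2.510×10^5 = 11.2.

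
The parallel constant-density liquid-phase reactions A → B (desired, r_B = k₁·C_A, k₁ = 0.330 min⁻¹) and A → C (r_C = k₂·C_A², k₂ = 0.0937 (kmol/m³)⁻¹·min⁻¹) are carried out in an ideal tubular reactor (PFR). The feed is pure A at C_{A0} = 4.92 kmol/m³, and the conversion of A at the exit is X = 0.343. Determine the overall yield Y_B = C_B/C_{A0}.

C_A = C_{A0}(1−X) = 3.232 kmol/m³.
Along a PFR/batch, dC_B/dC_A = −r_B/(r_B+r_C) = −k₁/(k₁+k₂·C_A).
Integrating from C_{A0} to C_A: C_B = (0.330/0.0937)·ln[(0.330+0.0937·4.92)/(0.330+0.0937·3.23)] = 3.522·ln(0.7910/0.6329) = 0.7855 kmol/m³.
Y_B = C_B/C_{A0} = 0.7855/4.92 = 0.160.

0.160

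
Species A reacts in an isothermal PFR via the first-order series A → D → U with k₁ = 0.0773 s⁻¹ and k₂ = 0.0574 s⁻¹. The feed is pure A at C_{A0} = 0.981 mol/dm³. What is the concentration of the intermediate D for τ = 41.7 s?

For first-order series with pure A initially, C_D(τ) = k₁C_{A0}/(k₂−k₁)·(e^(−k₁τ) − e^(−k₂τ)).
e^(−k₁τ) = e^(−0.0773×41.7) = e^(−3.223) = 0.03982; e^(−k₂τ) = e^(−2.394) = 0.09130.
C_D = 0.0773×0.981/(0.0574−0.0773) × (0.03982−0.09130) = (-3.811)×(-0.05148) = 0.1962 mol/dm³.

0.196 mol/dm³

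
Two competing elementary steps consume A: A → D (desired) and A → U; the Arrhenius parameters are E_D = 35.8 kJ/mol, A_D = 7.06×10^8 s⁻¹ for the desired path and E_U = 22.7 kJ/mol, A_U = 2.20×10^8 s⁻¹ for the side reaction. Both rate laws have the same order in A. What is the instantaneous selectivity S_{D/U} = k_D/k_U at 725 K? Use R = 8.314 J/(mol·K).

With equal orders, S_{D/U} = k_D/k_U = (A_D/A_U)·exp[(E_U−E_D)/(RT)].
(E_U−E_D)/(RT) = (22.7−35.8)×10³/(8.314×725) = -13100/6028 = -2.173.
k_D/k_U = (7.06×10^8/2.20×10^8)·exp(-2.173) = 3.209 × 0.1138 = 0.365.

0.365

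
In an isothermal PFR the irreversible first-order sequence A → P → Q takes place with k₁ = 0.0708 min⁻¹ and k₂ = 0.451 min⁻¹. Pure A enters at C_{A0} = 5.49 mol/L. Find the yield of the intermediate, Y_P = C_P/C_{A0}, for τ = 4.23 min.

For first-order series with pure A initially, C_P(τ) = k₁C_{A0}/(k₂−k₁)·(e^(−k₁τ) − e^(−k₂τ)).
e^(−k₁τ) = e^(−0.0708×4.23) = e^(−0.2995) = 0.7412; e^(−k₂τ) = e^(−1.908) = 0.1484.
C_P = 0.0708×5.49/(0.451−0.0708) × (0.7412−0.1484) = 1.022×0.5928 = 0.6060 mol/L.
Y_P = C_P/C_{A0} = 0.6060/5.49 = 0.110.

0.110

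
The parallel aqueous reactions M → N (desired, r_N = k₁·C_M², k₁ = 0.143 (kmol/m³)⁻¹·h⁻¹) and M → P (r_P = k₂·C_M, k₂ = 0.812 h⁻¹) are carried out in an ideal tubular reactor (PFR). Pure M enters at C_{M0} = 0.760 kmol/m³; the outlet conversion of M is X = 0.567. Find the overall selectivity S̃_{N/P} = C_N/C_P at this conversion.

0.0955

C_M = C_{M0}(1−X) = 0.3291 kmol/m³.
Along a PFR/batch, dC_P/dC_M = −r_P/(r_N+r_P) = −k₂/(k₂+k₁·C_M).
Integrating from C_{M0} to C_M: C_P = (0.812/0.143)·ln[(0.812+0.143·0.760)/(0.812+0.143·0.329)] = 5.678·ln(0.9207/0.8591) = 0.3934 kmol/m³.
Then C_N = (C_{M0}−C_M) − C_P = 0.4309 − 0.3934 = 0.03755 kmol/m³.
S̃_{N/P} = C_N/C_P = 0.03755/0.3934 = 0.0955.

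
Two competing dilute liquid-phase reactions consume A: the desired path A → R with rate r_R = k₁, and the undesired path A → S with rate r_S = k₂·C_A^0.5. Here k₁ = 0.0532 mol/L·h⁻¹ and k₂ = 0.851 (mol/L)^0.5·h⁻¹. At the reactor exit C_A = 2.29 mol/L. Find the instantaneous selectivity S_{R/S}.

0.0413

S_{R/S} = r_R/r_S = (k₁)/(k₂·C_A^0.5) = (k₁/k₂)·C_A^-0.5.
= (0.0532) / (0.851×2.290^0.5) = 0.05320/1.288 = 0.0413.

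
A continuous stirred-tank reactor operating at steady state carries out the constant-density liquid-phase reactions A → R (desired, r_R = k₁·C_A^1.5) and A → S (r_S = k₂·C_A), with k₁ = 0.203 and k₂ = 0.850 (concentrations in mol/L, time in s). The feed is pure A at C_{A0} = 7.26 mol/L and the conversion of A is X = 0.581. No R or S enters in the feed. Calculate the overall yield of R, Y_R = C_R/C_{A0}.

Exit C_A = C_{A0}(1−X) = 7.26×0.419 = 3.042 mol/L.
In a CSTR the entire volume is at exit conditions, so r_R = 0.203×3.042^1.5 = 1.077 and r_S = 0.850×3.042 = 2.586.
Fraction of consumed A going to R: r_R/(r_R+r_S) = 0.2941.
C_R = 0.2941·C_{A0}·X = 0.2941×7.26×0.581 = 1.24 mol/L; Y_R = C_R/C_{A0} = 0.171.

0.171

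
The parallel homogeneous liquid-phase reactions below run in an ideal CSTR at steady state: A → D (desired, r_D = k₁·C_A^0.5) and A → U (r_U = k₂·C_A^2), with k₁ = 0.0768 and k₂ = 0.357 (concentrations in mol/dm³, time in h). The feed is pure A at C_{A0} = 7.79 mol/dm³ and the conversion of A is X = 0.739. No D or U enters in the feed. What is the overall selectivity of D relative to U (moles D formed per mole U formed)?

Exit C_A = C_{A0}(1−X) = 7.79×0.261 = 2.033 mol/dm³.
Rates in a CSTR are evaluated at the outlet concentration: r_D = 0.0768×2.033^0.5 = 0.1095, r_U = 0.357×2.033^2 = 1.476.
Overall selectivity = C_D/C_U = r_Dτ/(r_Uτ) = r_D/r_U = 0.0742.

0.0742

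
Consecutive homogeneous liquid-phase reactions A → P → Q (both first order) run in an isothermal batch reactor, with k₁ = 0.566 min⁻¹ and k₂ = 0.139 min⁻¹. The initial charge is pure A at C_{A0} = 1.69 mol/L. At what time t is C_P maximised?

For first-order series the maximum of C_P occurs at t_opt = ln(k₂/k₁)/(k₂−k₁).
= ln(0.139/0.566)/(0.139−0.566) = ln(0.2456)/-0.4270 = -1.404/-0.4270 = 3.29 min.

3.29 min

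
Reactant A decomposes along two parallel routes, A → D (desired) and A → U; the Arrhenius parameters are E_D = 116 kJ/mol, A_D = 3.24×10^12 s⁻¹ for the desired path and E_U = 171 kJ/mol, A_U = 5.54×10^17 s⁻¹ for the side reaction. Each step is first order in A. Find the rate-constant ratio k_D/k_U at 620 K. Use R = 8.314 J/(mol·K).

0.252

Since both paths have the same order in A, the concentration cancels and S_{D/U} = k_D/k_U = (A_D/A_U)·exp[(E_U−E_D)/(RT)].
(E_U−E_D)/(RT) = (171−116)×10³/(8.314×620) = 55000/5155 = 10.67.
k_D/k_U = (3.24×10^12/5.54×10^17)·exp(10.67) = 5.848×10^-6 × 43041 = 0.252.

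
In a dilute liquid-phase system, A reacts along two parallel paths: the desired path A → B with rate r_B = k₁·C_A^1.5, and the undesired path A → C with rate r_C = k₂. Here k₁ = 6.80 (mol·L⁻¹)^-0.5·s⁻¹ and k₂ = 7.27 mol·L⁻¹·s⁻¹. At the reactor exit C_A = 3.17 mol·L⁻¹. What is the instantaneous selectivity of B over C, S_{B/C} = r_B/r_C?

S_{B/C} = r_B/r_C = (k₁·C_A^1.5)/(k₂) = (k₁/k₂)·C_A^1.5.
= (6.80×3.170^1.5) / (7.27) = 38.38/7.270 = 5.28.

5.28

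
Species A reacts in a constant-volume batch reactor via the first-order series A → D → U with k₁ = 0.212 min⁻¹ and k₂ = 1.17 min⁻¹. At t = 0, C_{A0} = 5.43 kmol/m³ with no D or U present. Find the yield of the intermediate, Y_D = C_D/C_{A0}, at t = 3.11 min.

0.109

The intermediate concentration in a first-order A→B→C sequence is C_D = k₁C_{A0}(e^(−k₁t) − e^(−k₂t))/(k₂−k₁).
e^(−k₁t) = e^(−0.212×3.11) = e^(−0.6593) = 0.5172; e^(−k₂t) = e^(−3.639) = 0.02629.
C_D = 0.212×5.43/(1.17−0.212) × (0.5172−0.02629) = 1.202×0.4909 = 0.5899 kmol/m³.
Y_D = C_D/C_{A0} = 0.5899/5.43 = 0.109.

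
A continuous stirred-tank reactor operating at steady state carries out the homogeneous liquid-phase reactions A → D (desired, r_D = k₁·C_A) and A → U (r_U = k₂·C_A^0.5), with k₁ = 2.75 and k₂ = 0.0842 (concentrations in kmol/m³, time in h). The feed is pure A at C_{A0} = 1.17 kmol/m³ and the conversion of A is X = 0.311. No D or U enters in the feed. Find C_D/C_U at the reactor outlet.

29.3

Exit C_A = C_{A0}(1−X) = 1.17×0.689 = 0.8061 kmol/m³.
Rates in a CSTR are evaluated at the outlet concentration: r_D = 2.75×0.8061 = 2.217, r_U = 0.0842×0.8061^0.5 = 0.07560.
Overall selectivity = C_D/C_U = r_Dτ/(r_Uτ) = r_D/r_U = 29.3.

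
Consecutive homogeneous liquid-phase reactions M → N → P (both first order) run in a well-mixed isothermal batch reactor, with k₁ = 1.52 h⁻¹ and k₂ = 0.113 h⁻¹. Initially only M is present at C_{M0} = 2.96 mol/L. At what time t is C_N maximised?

Setting dC_N/dt = 0 gives t_opt = ln(k₂/k₁)/(k₂−k₁).
= ln(0.113/1.52)/(0.113−1.52) = ln(0.07434)/-1.407 = -2.599/-1.407 = 1.85 h.

1.85 h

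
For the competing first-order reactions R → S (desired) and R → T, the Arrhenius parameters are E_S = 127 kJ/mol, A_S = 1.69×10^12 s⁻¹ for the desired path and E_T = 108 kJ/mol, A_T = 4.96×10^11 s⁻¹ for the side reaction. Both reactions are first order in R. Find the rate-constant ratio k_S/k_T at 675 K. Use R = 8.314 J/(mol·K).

Since both paths have the same order in R, the concentration cancels and S_{S/T} = k_S/k_T = (A_S/A_T)·exp[(E_T−E_S)/(RT)].
(E_T−E_S)/(RT) = (108−127)×10³/(8.314×675) = -19000/5612 = -3.386.
k_S/k_T = (1.69×10^12/4.96×10^11)·exp(-3.386) = 3.407 × 0.03386 = 0.115.

0.115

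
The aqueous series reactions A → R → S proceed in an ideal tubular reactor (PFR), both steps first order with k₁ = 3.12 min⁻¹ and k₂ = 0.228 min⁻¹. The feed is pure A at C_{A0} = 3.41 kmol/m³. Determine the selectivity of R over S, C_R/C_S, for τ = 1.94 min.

2.25

For first-order series with pure A initially, C_R(τ) = k₁C_{A0}/(k₂−k₁)·(e^(−k₁τ) − e^(−k₂τ)).
e^(−k₁τ) = e^(−3.12×1.94) = e^(−6.053) = 0.002351; e^(−k₂τ) = e^(−0.4423) = 0.6425.
C_R = 3.12×3.41/(0.228−3.12) × (0.002351−0.6425) = (-3.679)×(-0.6402) = 2.355 kmol/m³.
C_A = C_{A0}e^(−k₁τ) = 0.008018 kmol/m³, so C_S = C_{A0}−C_A−C_R = 1.047 kmol/m³; C_R/C_S = 2.25.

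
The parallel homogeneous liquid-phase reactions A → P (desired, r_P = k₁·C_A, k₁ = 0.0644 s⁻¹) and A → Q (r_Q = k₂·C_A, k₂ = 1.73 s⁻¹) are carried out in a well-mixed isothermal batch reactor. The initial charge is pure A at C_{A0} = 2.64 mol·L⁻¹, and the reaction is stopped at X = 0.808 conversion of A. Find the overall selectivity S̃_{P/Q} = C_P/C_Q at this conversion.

0.0372

C_A = C_{A0}(1−X) = 0.5069 mol·L⁻¹.
Both paths are first order in A, so the instantaneous fraction to P is constant: dC_P/d(−C_A) = k₁/(k₁+k₂) = 0.03589.
C_P = 0.03589·(C_{A0}−C_A) = 0.03589×2.133 = 0.0766 mol·L⁻¹.
C_Q = (C_{A0}−C_A)−C_P = 2.057 mol·L⁻¹; S̃_{P/Q} = 0.07656/2.057 = 0.0372.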